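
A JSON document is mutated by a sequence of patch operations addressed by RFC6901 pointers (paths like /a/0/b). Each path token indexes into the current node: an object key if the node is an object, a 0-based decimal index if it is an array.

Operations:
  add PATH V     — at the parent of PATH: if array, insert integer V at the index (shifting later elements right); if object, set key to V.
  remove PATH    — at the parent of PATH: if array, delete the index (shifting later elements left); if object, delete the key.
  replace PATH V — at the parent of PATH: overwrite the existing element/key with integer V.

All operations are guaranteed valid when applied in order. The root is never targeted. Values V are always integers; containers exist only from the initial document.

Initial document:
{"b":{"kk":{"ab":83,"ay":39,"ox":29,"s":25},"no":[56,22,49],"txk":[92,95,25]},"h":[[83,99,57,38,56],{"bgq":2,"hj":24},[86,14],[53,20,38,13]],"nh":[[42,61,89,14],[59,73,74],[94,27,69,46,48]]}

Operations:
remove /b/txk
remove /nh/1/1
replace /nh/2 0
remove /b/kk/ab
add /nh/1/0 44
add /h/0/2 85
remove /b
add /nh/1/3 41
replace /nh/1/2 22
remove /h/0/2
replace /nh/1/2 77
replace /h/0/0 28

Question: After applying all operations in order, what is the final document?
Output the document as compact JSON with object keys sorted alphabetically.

Answer: {"h":[[28,99,57,38,56],{"bgq":2,"hj":24},[86,14],[53,20,38,13]],"nh":[[42,61,89,14],[44,59,77,41],0]}

Derivation:
After op 1 (remove /b/txk): {"b":{"kk":{"ab":83,"ay":39,"ox":29,"s":25},"no":[56,22,49]},"h":[[83,99,57,38,56],{"bgq":2,"hj":24},[86,14],[53,20,38,13]],"nh":[[42,61,89,14],[59,73,74],[94,27,69,46,48]]}
After op 2 (remove /nh/1/1): {"b":{"kk":{"ab":83,"ay":39,"ox":29,"s":25},"no":[56,22,49]},"h":[[83,99,57,38,56],{"bgq":2,"hj":24},[86,14],[53,20,38,13]],"nh":[[42,61,89,14],[59,74],[94,27,69,46,48]]}
After op 3 (replace /nh/2 0): {"b":{"kk":{"ab":83,"ay":39,"ox":29,"s":25},"no":[56,22,49]},"h":[[83,99,57,38,56],{"bgq":2,"hj":24},[86,14],[53,20,38,13]],"nh":[[42,61,89,14],[59,74],0]}
After op 4 (remove /b/kk/ab): {"b":{"kk":{"ay":39,"ox":29,"s":25},"no":[56,22,49]},"h":[[83,99,57,38,56],{"bgq":2,"hj":24},[86,14],[53,20,38,13]],"nh":[[42,61,89,14],[59,74],0]}
After op 5 (add /nh/1/0 44): {"b":{"kk":{"ay":39,"ox":29,"s":25},"no":[56,22,49]},"h":[[83,99,57,38,56],{"bgq":2,"hj":24},[86,14],[53,20,38,13]],"nh":[[42,61,89,14],[44,59,74],0]}
After op 6 (add /h/0/2 85): {"b":{"kk":{"ay":39,"ox":29,"s":25},"no":[56,22,49]},"h":[[83,99,85,57,38,56],{"bgq":2,"hj":24},[86,14],[53,20,38,13]],"nh":[[42,61,89,14],[44,59,74],0]}
After op 7 (remove /b): {"h":[[83,99,85,57,38,56],{"bgq":2,"hj":24},[86,14],[53,20,38,13]],"nh":[[42,61,89,14],[44,59,74],0]}
After op 8 (add /nh/1/3 41): {"h":[[83,99,85,57,38,56],{"bgq":2,"hj":24},[86,14],[53,20,38,13]],"nh":[[42,61,89,14],[44,59,74,41],0]}
After op 9 (replace /nh/1/2 22): {"h":[[83,99,85,57,38,56],{"bgq":2,"hj":24},[86,14],[53,20,38,13]],"nh":[[42,61,89,14],[44,59,22,41],0]}
After op 10 (remove /h/0/2): {"h":[[83,99,57,38,56],{"bgq":2,"hj":24},[86,14],[53,20,38,13]],"nh":[[42,61,89,14],[44,59,22,41],0]}
After op 11 (replace /nh/1/2 77): {"h":[[83,99,57,38,56],{"bgq":2,"hj":24},[86,14],[53,20,38,13]],"nh":[[42,61,89,14],[44,59,77,41],0]}
After op 12 (replace /h/0/0 28): {"h":[[28,99,57,38,56],{"bgq":2,"hj":24},[86,14],[53,20,38,13]],"nh":[[42,61,89,14],[44,59,77,41],0]}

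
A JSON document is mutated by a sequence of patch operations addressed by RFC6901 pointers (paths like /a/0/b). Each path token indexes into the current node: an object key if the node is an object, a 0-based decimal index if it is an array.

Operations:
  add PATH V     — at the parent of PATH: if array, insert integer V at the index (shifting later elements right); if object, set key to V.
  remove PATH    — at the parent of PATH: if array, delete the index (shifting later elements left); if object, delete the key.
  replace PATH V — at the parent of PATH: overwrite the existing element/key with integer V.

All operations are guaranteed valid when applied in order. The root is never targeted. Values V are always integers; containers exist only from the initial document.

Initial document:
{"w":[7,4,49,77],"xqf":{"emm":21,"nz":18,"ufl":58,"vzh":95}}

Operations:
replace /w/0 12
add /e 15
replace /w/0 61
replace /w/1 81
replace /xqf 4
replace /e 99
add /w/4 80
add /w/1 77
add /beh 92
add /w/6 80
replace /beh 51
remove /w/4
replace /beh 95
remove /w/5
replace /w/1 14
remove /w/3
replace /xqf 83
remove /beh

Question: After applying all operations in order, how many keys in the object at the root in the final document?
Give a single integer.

Answer: 3

Derivation:
After op 1 (replace /w/0 12): {"w":[12,4,49,77],"xqf":{"emm":21,"nz":18,"ufl":58,"vzh":95}}
After op 2 (add /e 15): {"e":15,"w":[12,4,49,77],"xqf":{"emm":21,"nz":18,"ufl":58,"vzh":95}}
After op 3 (replace /w/0 61): {"e":15,"w":[61,4,49,77],"xqf":{"emm":21,"nz":18,"ufl":58,"vzh":95}}
After op 4 (replace /w/1 81): {"e":15,"w":[61,81,49,77],"xqf":{"emm":21,"nz":18,"ufl":58,"vzh":95}}
After op 5 (replace /xqf 4): {"e":15,"w":[61,81,49,77],"xqf":4}
After op 6 (replace /e 99): {"e":99,"w":[61,81,49,77],"xqf":4}
After op 7 (add /w/4 80): {"e":99,"w":[61,81,49,77,80],"xqf":4}
After op 8 (add /w/1 77): {"e":99,"w":[61,77,81,49,77,80],"xqf":4}
After op 9 (add /beh 92): {"beh":92,"e":99,"w":[61,77,81,49,77,80],"xqf":4}
After op 10 (add /w/6 80): {"beh":92,"e":99,"w":[61,77,81,49,77,80,80],"xqf":4}
After op 11 (replace /beh 51): {"beh":51,"e":99,"w":[61,77,81,49,77,80,80],"xqf":4}
After op 12 (remove /w/4): {"beh":51,"e":99,"w":[61,77,81,49,80,80],"xqf":4}
After op 13 (replace /beh 95): {"beh":95,"e":99,"w":[61,77,81,49,80,80],"xqf":4}
After op 14 (remove /w/5): {"beh":95,"e":99,"w":[61,77,81,49,80],"xqf":4}
After op 15 (replace /w/1 14): {"beh":95,"e":99,"w":[61,14,81,49,80],"xqf":4}
After op 16 (remove /w/3): {"beh":95,"e":99,"w":[61,14,81,80],"xqf":4}
After op 17 (replace /xqf 83): {"beh":95,"e":99,"w":[61,14,81,80],"xqf":83}
After op 18 (remove /beh): {"e":99,"w":[61,14,81,80],"xqf":83}
Size at the root: 3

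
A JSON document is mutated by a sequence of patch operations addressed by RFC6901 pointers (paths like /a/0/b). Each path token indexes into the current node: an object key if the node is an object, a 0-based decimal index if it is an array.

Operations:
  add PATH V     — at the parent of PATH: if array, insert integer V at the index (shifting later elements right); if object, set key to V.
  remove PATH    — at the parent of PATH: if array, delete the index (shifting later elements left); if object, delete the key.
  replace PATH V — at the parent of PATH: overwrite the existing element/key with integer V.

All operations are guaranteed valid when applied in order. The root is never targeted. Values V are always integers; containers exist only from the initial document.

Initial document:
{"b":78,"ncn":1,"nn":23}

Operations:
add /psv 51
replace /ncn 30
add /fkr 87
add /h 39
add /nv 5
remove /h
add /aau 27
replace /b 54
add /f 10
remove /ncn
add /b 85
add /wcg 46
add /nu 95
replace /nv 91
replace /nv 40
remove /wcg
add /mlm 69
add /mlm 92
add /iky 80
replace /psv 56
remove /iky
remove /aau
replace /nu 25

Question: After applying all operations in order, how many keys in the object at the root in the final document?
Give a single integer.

After op 1 (add /psv 51): {"b":78,"ncn":1,"nn":23,"psv":51}
After op 2 (replace /ncn 30): {"b":78,"ncn":30,"nn":23,"psv":51}
After op 3 (add /fkr 87): {"b":78,"fkr":87,"ncn":30,"nn":23,"psv":51}
After op 4 (add /h 39): {"b":78,"fkr":87,"h":39,"ncn":30,"nn":23,"psv":51}
After op 5 (add /nv 5): {"b":78,"fkr":87,"h":39,"ncn":30,"nn":23,"nv":5,"psv":51}
After op 6 (remove /h): {"b":78,"fkr":87,"ncn":30,"nn":23,"nv":5,"psv":51}
After op 7 (add /aau 27): {"aau":27,"b":78,"fkr":87,"ncn":30,"nn":23,"nv":5,"psv":51}
After op 8 (replace /b 54): {"aau":27,"b":54,"fkr":87,"ncn":30,"nn":23,"nv":5,"psv":51}
After op 9 (add /f 10): {"aau":27,"b":54,"f":10,"fkr":87,"ncn":30,"nn":23,"nv":5,"psv":51}
After op 10 (remove /ncn): {"aau":27,"b":54,"f":10,"fkr":87,"nn":23,"nv":5,"psv":51}
After op 11 (add /b 85): {"aau":27,"b":85,"f":10,"fkr":87,"nn":23,"nv":5,"psv":51}
After op 12 (add /wcg 46): {"aau":27,"b":85,"f":10,"fkr":87,"nn":23,"nv":5,"psv":51,"wcg":46}
After op 13 (add /nu 95): {"aau":27,"b":85,"f":10,"fkr":87,"nn":23,"nu":95,"nv":5,"psv":51,"wcg":46}
After op 14 (replace /nv 91): {"aau":27,"b":85,"f":10,"fkr":87,"nn":23,"nu":95,"nv":91,"psv":51,"wcg":46}
After op 15 (replace /nv 40): {"aau":27,"b":85,"f":10,"fkr":87,"nn":23,"nu":95,"nv":40,"psv":51,"wcg":46}
After op 16 (remove /wcg): {"aau":27,"b":85,"f":10,"fkr":87,"nn":23,"nu":95,"nv":40,"psv":51}
After op 17 (add /mlm 69): {"aau":27,"b":85,"f":10,"fkr":87,"mlm":69,"nn":23,"nu":95,"nv":40,"psv":51}
After op 18 (add /mlm 92): {"aau":27,"b":85,"f":10,"fkr":87,"mlm":92,"nn":23,"nu":95,"nv":40,"psv":51}
After op 19 (add /iky 80): {"aau":27,"b":85,"f":10,"fkr":87,"iky":80,"mlm":92,"nn":23,"nu":95,"nv":40,"psv":51}
After op 20 (replace /psv 56): {"aau":27,"b":85,"f":10,"fkr":87,"iky":80,"mlm":92,"nn":23,"nu":95,"nv":40,"psv":56}
After op 21 (remove /iky): {"aau":27,"b":85,"f":10,"fkr":87,"mlm":92,"nn":23,"nu":95,"nv":40,"psv":56}
After op 22 (remove /aau): {"b":85,"f":10,"fkr":87,"mlm":92,"nn":23,"nu":95,"nv":40,"psv":56}
After op 23 (replace /nu 25): {"b":85,"f":10,"fkr":87,"mlm":92,"nn":23,"nu":25,"nv":40,"psv":56}
Size at the root: 8

Answer: 8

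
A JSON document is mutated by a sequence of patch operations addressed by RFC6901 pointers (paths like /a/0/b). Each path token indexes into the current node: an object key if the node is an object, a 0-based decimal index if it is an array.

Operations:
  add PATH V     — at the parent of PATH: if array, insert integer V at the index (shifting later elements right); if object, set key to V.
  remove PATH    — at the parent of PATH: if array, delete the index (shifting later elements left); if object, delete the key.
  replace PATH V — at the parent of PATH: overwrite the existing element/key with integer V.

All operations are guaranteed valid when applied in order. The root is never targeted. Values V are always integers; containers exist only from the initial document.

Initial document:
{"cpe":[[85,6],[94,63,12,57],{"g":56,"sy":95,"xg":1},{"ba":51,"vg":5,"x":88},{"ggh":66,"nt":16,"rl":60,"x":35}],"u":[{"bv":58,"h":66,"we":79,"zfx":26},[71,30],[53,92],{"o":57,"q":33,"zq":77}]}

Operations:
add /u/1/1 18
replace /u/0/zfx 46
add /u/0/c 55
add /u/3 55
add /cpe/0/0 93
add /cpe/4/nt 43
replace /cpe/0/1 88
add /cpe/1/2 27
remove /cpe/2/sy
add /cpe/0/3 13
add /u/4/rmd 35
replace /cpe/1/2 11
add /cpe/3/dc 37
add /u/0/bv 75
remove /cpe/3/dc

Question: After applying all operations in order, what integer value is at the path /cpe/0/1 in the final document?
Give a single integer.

After op 1 (add /u/1/1 18): {"cpe":[[85,6],[94,63,12,57],{"g":56,"sy":95,"xg":1},{"ba":51,"vg":5,"x":88},{"ggh":66,"nt":16,"rl":60,"x":35}],"u":[{"bv":58,"h":66,"we":79,"zfx":26},[71,18,30],[53,92],{"o":57,"q":33,"zq":77}]}
After op 2 (replace /u/0/zfx 46): {"cpe":[[85,6],[94,63,12,57],{"g":56,"sy":95,"xg":1},{"ba":51,"vg":5,"x":88},{"ggh":66,"nt":16,"rl":60,"x":35}],"u":[{"bv":58,"h":66,"we":79,"zfx":46},[71,18,30],[53,92],{"o":57,"q":33,"zq":77}]}
After op 3 (add /u/0/c 55): {"cpe":[[85,6],[94,63,12,57],{"g":56,"sy":95,"xg":1},{"ba":51,"vg":5,"x":88},{"ggh":66,"nt":16,"rl":60,"x":35}],"u":[{"bv":58,"c":55,"h":66,"we":79,"zfx":46},[71,18,30],[53,92],{"o":57,"q":33,"zq":77}]}
After op 4 (add /u/3 55): {"cpe":[[85,6],[94,63,12,57],{"g":56,"sy":95,"xg":1},{"ba":51,"vg":5,"x":88},{"ggh":66,"nt":16,"rl":60,"x":35}],"u":[{"bv":58,"c":55,"h":66,"we":79,"zfx":46},[71,18,30],[53,92],55,{"o":57,"q":33,"zq":77}]}
After op 5 (add /cpe/0/0 93): {"cpe":[[93,85,6],[94,63,12,57],{"g":56,"sy":95,"xg":1},{"ba":51,"vg":5,"x":88},{"ggh":66,"nt":16,"rl":60,"x":35}],"u":[{"bv":58,"c":55,"h":66,"we":79,"zfx":46},[71,18,30],[53,92],55,{"o":57,"q":33,"zq":77}]}
After op 6 (add /cpe/4/nt 43): {"cpe":[[93,85,6],[94,63,12,57],{"g":56,"sy":95,"xg":1},{"ba":51,"vg":5,"x":88},{"ggh":66,"nt":43,"rl":60,"x":35}],"u":[{"bv":58,"c":55,"h":66,"we":79,"zfx":46},[71,18,30],[53,92],55,{"o":57,"q":33,"zq":77}]}
After op 7 (replace /cpe/0/1 88): {"cpe":[[93,88,6],[94,63,12,57],{"g":56,"sy":95,"xg":1},{"ba":51,"vg":5,"x":88},{"ggh":66,"nt":43,"rl":60,"x":35}],"u":[{"bv":58,"c":55,"h":66,"we":79,"zfx":46},[71,18,30],[53,92],55,{"o":57,"q":33,"zq":77}]}
After op 8 (add /cpe/1/2 27): {"cpe":[[93,88,6],[94,63,27,12,57],{"g":56,"sy":95,"xg":1},{"ba":51,"vg":5,"x":88},{"ggh":66,"nt":43,"rl":60,"x":35}],"u":[{"bv":58,"c":55,"h":66,"we":79,"zfx":46},[71,18,30],[53,92],55,{"o":57,"q":33,"zq":77}]}
After op 9 (remove /cpe/2/sy): {"cpe":[[93,88,6],[94,63,27,12,57],{"g":56,"xg":1},{"ba":51,"vg":5,"x":88},{"ggh":66,"nt":43,"rl":60,"x":35}],"u":[{"bv":58,"c":55,"h":66,"we":79,"zfx":46},[71,18,30],[53,92],55,{"o":57,"q":33,"zq":77}]}
After op 10 (add /cpe/0/3 13): {"cpe":[[93,88,6,13],[94,63,27,12,57],{"g":56,"xg":1},{"ba":51,"vg":5,"x":88},{"ggh":66,"nt":43,"rl":60,"x":35}],"u":[{"bv":58,"c":55,"h":66,"we":79,"zfx":46},[71,18,30],[53,92],55,{"o":57,"q":33,"zq":77}]}
After op 11 (add /u/4/rmd 35): {"cpe":[[93,88,6,13],[94,63,27,12,57],{"g":56,"xg":1},{"ba":51,"vg":5,"x":88},{"ggh":66,"nt":43,"rl":60,"x":35}],"u":[{"bv":58,"c":55,"h":66,"we":79,"zfx":46},[71,18,30],[53,92],55,{"o":57,"q":33,"rmd":35,"zq":77}]}
After op 12 (replace /cpe/1/2 11): {"cpe":[[93,88,6,13],[94,63,11,12,57],{"g":56,"xg":1},{"ba":51,"vg":5,"x":88},{"ggh":66,"nt":43,"rl":60,"x":35}],"u":[{"bv":58,"c":55,"h":66,"we":79,"zfx":46},[71,18,30],[53,92],55,{"o":57,"q":33,"rmd":35,"zq":77}]}
After op 13 (add /cpe/3/dc 37): {"cpe":[[93,88,6,13],[94,63,11,12,57],{"g":56,"xg":1},{"ba":51,"dc":37,"vg":5,"x":88},{"ggh":66,"nt":43,"rl":60,"x":35}],"u":[{"bv":58,"c":55,"h":66,"we":79,"zfx":46},[71,18,30],[53,92],55,{"o":57,"q":33,"rmd":35,"zq":77}]}
After op 14 (add /u/0/bv 75): {"cpe":[[93,88,6,13],[94,63,11,12,57],{"g":56,"xg":1},{"ba":51,"dc":37,"vg":5,"x":88},{"ggh":66,"nt":43,"rl":60,"x":35}],"u":[{"bv":75,"c":55,"h":66,"we":79,"zfx":46},[71,18,30],[53,92],55,{"o":57,"q":33,"rmd":35,"zq":77}]}
After op 15 (remove /cpe/3/dc): {"cpe":[[93,88,6,13],[94,63,11,12,57],{"g":56,"xg":1},{"ba":51,"vg":5,"x":88},{"ggh":66,"nt":43,"rl":60,"x":35}],"u":[{"bv":75,"c":55,"h":66,"we":79,"zfx":46},[71,18,30],[53,92],55,{"o":57,"q":33,"rmd":35,"zq":77}]}
Value at /cpe/0/1: 88

Answer: 88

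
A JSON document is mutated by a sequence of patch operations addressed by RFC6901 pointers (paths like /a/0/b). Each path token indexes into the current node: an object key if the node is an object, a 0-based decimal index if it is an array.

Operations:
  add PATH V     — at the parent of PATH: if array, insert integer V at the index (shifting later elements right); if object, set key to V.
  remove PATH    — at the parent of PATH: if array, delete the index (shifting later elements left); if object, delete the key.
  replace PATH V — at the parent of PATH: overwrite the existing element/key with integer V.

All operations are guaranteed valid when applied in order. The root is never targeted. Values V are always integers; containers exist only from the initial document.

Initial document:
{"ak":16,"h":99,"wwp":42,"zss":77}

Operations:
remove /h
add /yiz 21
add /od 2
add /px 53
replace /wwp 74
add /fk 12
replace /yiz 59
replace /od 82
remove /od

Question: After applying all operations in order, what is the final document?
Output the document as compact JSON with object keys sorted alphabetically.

After op 1 (remove /h): {"ak":16,"wwp":42,"zss":77}
After op 2 (add /yiz 21): {"ak":16,"wwp":42,"yiz":21,"zss":77}
After op 3 (add /od 2): {"ak":16,"od":2,"wwp":42,"yiz":21,"zss":77}
After op 4 (add /px 53): {"ak":16,"od":2,"px":53,"wwp":42,"yiz":21,"zss":77}
After op 5 (replace /wwp 74): {"ak":16,"od":2,"px":53,"wwp":74,"yiz":21,"zss":77}
After op 6 (add /fk 12): {"ak":16,"fk":12,"od":2,"px":53,"wwp":74,"yiz":21,"zss":77}
After op 7 (replace /yiz 59): {"ak":16,"fk":12,"od":2,"px":53,"wwp":74,"yiz":59,"zss":77}
After op 8 (replace /od 82): {"ak":16,"fk":12,"od":82,"px":53,"wwp":74,"yiz":59,"zss":77}
After op 9 (remove /od): {"ak":16,"fk":12,"px":53,"wwp":74,"yiz":59,"zss":77}

Answer: {"ak":16,"fk":12,"px":53,"wwp":74,"yiz":59,"zss":77}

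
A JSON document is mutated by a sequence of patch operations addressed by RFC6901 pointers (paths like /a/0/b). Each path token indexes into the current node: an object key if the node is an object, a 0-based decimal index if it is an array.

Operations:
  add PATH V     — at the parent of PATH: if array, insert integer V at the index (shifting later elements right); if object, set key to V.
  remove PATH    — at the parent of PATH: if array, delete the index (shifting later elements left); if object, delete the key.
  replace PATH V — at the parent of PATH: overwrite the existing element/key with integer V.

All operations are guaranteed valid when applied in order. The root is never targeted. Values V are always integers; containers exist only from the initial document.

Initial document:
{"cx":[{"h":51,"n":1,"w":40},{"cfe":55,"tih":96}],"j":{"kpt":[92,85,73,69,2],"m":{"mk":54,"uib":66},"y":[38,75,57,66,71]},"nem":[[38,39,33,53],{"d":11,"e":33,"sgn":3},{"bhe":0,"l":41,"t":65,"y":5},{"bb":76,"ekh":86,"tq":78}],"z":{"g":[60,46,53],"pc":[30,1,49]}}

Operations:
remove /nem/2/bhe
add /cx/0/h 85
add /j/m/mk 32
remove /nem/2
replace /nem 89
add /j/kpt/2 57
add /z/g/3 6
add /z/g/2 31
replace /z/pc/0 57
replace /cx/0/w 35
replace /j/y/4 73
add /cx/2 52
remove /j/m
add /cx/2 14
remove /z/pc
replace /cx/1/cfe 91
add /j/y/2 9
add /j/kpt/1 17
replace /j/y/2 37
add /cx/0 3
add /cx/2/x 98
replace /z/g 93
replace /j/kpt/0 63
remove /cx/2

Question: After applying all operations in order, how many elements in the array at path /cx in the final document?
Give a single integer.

Answer: 4

Derivation:
After op 1 (remove /nem/2/bhe): {"cx":[{"h":51,"n":1,"w":40},{"cfe":55,"tih":96}],"j":{"kpt":[92,85,73,69,2],"m":{"mk":54,"uib":66},"y":[38,75,57,66,71]},"nem":[[38,39,33,53],{"d":11,"e":33,"sgn":3},{"l":41,"t":65,"y":5},{"bb":76,"ekh":86,"tq":78}],"z":{"g":[60,46,53],"pc":[30,1,49]}}
After op 2 (add /cx/0/h 85): {"cx":[{"h":85,"n":1,"w":40},{"cfe":55,"tih":96}],"j":{"kpt":[92,85,73,69,2],"m":{"mk":54,"uib":66},"y":[38,75,57,66,71]},"nem":[[38,39,33,53],{"d":11,"e":33,"sgn":3},{"l":41,"t":65,"y":5},{"bb":76,"ekh":86,"tq":78}],"z":{"g":[60,46,53],"pc":[30,1,49]}}
After op 3 (add /j/m/mk 32): {"cx":[{"h":85,"n":1,"w":40},{"cfe":55,"tih":96}],"j":{"kpt":[92,85,73,69,2],"m":{"mk":32,"uib":66},"y":[38,75,57,66,71]},"nem":[[38,39,33,53],{"d":11,"e":33,"sgn":3},{"l":41,"t":65,"y":5},{"bb":76,"ekh":86,"tq":78}],"z":{"g":[60,46,53],"pc":[30,1,49]}}
After op 4 (remove /nem/2): {"cx":[{"h":85,"n":1,"w":40},{"cfe":55,"tih":96}],"j":{"kpt":[92,85,73,69,2],"m":{"mk":32,"uib":66},"y":[38,75,57,66,71]},"nem":[[38,39,33,53],{"d":11,"e":33,"sgn":3},{"bb":76,"ekh":86,"tq":78}],"z":{"g":[60,46,53],"pc":[30,1,49]}}
After op 5 (replace /nem 89): {"cx":[{"h":85,"n":1,"w":40},{"cfe":55,"tih":96}],"j":{"kpt":[92,85,73,69,2],"m":{"mk":32,"uib":66},"y":[38,75,57,66,71]},"nem":89,"z":{"g":[60,46,53],"pc":[30,1,49]}}
After op 6 (add /j/kpt/2 57): {"cx":[{"h":85,"n":1,"w":40},{"cfe":55,"tih":96}],"j":{"kpt":[92,85,57,73,69,2],"m":{"mk":32,"uib":66},"y":[38,75,57,66,71]},"nem":89,"z":{"g":[60,46,53],"pc":[30,1,49]}}
After op 7 (add /z/g/3 6): {"cx":[{"h":85,"n":1,"w":40},{"cfe":55,"tih":96}],"j":{"kpt":[92,85,57,73,69,2],"m":{"mk":32,"uib":66},"y":[38,75,57,66,71]},"nem":89,"z":{"g":[60,46,53,6],"pc":[30,1,49]}}
After op 8 (add /z/g/2 31): {"cx":[{"h":85,"n":1,"w":40},{"cfe":55,"tih":96}],"j":{"kpt":[92,85,57,73,69,2],"m":{"mk":32,"uib":66},"y":[38,75,57,66,71]},"nem":89,"z":{"g":[60,46,31,53,6],"pc":[30,1,49]}}
After op 9 (replace /z/pc/0 57): {"cx":[{"h":85,"n":1,"w":40},{"cfe":55,"tih":96}],"j":{"kpt":[92,85,57,73,69,2],"m":{"mk":32,"uib":66},"y":[38,75,57,66,71]},"nem":89,"z":{"g":[60,46,31,53,6],"pc":[57,1,49]}}
After op 10 (replace /cx/0/w 35): {"cx":[{"h":85,"n":1,"w":35},{"cfe":55,"tih":96}],"j":{"kpt":[92,85,57,73,69,2],"m":{"mk":32,"uib":66},"y":[38,75,57,66,71]},"nem":89,"z":{"g":[60,46,31,53,6],"pc":[57,1,49]}}
After op 11 (replace /j/y/4 73): {"cx":[{"h":85,"n":1,"w":35},{"cfe":55,"tih":96}],"j":{"kpt":[92,85,57,73,69,2],"m":{"mk":32,"uib":66},"y":[38,75,57,66,73]},"nem":89,"z":{"g":[60,46,31,53,6],"pc":[57,1,49]}}
After op 12 (add /cx/2 52): {"cx":[{"h":85,"n":1,"w":35},{"cfe":55,"tih":96},52],"j":{"kpt":[92,85,57,73,69,2],"m":{"mk":32,"uib":66},"y":[38,75,57,66,73]},"nem":89,"z":{"g":[60,46,31,53,6],"pc":[57,1,49]}}
After op 13 (remove /j/m): {"cx":[{"h":85,"n":1,"w":35},{"cfe":55,"tih":96},52],"j":{"kpt":[92,85,57,73,69,2],"y":[38,75,57,66,73]},"nem":89,"z":{"g":[60,46,31,53,6],"pc":[57,1,49]}}
After op 14 (add /cx/2 14): {"cx":[{"h":85,"n":1,"w":35},{"cfe":55,"tih":96},14,52],"j":{"kpt":[92,85,57,73,69,2],"y":[38,75,57,66,73]},"nem":89,"z":{"g":[60,46,31,53,6],"pc":[57,1,49]}}
After op 15 (remove /z/pc): {"cx":[{"h":85,"n":1,"w":35},{"cfe":55,"tih":96},14,52],"j":{"kpt":[92,85,57,73,69,2],"y":[38,75,57,66,73]},"nem":89,"z":{"g":[60,46,31,53,6]}}
After op 16 (replace /cx/1/cfe 91): {"cx":[{"h":85,"n":1,"w":35},{"cfe":91,"tih":96},14,52],"j":{"kpt":[92,85,57,73,69,2],"y":[38,75,57,66,73]},"nem":89,"z":{"g":[60,46,31,53,6]}}
After op 17 (add /j/y/2 9): {"cx":[{"h":85,"n":1,"w":35},{"cfe":91,"tih":96},14,52],"j":{"kpt":[92,85,57,73,69,2],"y":[38,75,9,57,66,73]},"nem":89,"z":{"g":[60,46,31,53,6]}}
After op 18 (add /j/kpt/1 17): {"cx":[{"h":85,"n":1,"w":35},{"cfe":91,"tih":96},14,52],"j":{"kpt":[92,17,85,57,73,69,2],"y":[38,75,9,57,66,73]},"nem":89,"z":{"g":[60,46,31,53,6]}}
After op 19 (replace /j/y/2 37): {"cx":[{"h":85,"n":1,"w":35},{"cfe":91,"tih":96},14,52],"j":{"kpt":[92,17,85,57,73,69,2],"y":[38,75,37,57,66,73]},"nem":89,"z":{"g":[60,46,31,53,6]}}
After op 20 (add /cx/0 3): {"cx":[3,{"h":85,"n":1,"w":35},{"cfe":91,"tih":96},14,52],"j":{"kpt":[92,17,85,57,73,69,2],"y":[38,75,37,57,66,73]},"nem":89,"z":{"g":[60,46,31,53,6]}}
After op 21 (add /cx/2/x 98): {"cx":[3,{"h":85,"n":1,"w":35},{"cfe":91,"tih":96,"x":98},14,52],"j":{"kpt":[92,17,85,57,73,69,2],"y":[38,75,37,57,66,73]},"nem":89,"z":{"g":[60,46,31,53,6]}}
After op 22 (replace /z/g 93): {"cx":[3,{"h":85,"n":1,"w":35},{"cfe":91,"tih":96,"x":98},14,52],"j":{"kpt":[92,17,85,57,73,69,2],"y":[38,75,37,57,66,73]},"nem":89,"z":{"g":93}}
After op 23 (replace /j/kpt/0 63): {"cx":[3,{"h":85,"n":1,"w":35},{"cfe":91,"tih":96,"x":98},14,52],"j":{"kpt":[63,17,85,57,73,69,2],"y":[38,75,37,57,66,73]},"nem":89,"z":{"g":93}}
After op 24 (remove /cx/2): {"cx":[3,{"h":85,"n":1,"w":35},14,52],"j":{"kpt":[63,17,85,57,73,69,2],"y":[38,75,37,57,66,73]},"nem":89,"z":{"g":93}}
Size at path /cx: 4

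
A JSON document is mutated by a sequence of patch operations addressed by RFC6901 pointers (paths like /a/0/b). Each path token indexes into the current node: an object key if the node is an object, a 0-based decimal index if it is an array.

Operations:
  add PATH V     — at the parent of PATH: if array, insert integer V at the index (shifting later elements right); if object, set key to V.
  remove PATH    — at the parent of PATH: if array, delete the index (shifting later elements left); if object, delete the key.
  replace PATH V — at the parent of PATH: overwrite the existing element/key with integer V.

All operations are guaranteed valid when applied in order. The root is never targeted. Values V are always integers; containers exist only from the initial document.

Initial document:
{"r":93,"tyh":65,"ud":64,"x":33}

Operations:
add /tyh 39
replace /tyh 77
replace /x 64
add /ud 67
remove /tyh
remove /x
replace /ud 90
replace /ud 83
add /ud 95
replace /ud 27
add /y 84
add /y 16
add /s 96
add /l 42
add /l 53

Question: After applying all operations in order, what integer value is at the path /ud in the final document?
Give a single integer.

After op 1 (add /tyh 39): {"r":93,"tyh":39,"ud":64,"x":33}
After op 2 (replace /tyh 77): {"r":93,"tyh":77,"ud":64,"x":33}
After op 3 (replace /x 64): {"r":93,"tyh":77,"ud":64,"x":64}
After op 4 (add /ud 67): {"r":93,"tyh":77,"ud":67,"x":64}
After op 5 (remove /tyh): {"r":93,"ud":67,"x":64}
After op 6 (remove /x): {"r":93,"ud":67}
After op 7 (replace /ud 90): {"r":93,"ud":90}
After op 8 (replace /ud 83): {"r":93,"ud":83}
After op 9 (add /ud 95): {"r":93,"ud":95}
After op 10 (replace /ud 27): {"r":93,"ud":27}
After op 11 (add /y 84): {"r":93,"ud":27,"y":84}
After op 12 (add /y 16): {"r":93,"ud":27,"y":16}
After op 13 (add /s 96): {"r":93,"s":96,"ud":27,"y":16}
After op 14 (add /l 42): {"l":42,"r":93,"s":96,"ud":27,"y":16}
After op 15 (add /l 53): {"l":53,"r":93,"s":96,"ud":27,"y":16}
Value at /ud: 27

Answer: 27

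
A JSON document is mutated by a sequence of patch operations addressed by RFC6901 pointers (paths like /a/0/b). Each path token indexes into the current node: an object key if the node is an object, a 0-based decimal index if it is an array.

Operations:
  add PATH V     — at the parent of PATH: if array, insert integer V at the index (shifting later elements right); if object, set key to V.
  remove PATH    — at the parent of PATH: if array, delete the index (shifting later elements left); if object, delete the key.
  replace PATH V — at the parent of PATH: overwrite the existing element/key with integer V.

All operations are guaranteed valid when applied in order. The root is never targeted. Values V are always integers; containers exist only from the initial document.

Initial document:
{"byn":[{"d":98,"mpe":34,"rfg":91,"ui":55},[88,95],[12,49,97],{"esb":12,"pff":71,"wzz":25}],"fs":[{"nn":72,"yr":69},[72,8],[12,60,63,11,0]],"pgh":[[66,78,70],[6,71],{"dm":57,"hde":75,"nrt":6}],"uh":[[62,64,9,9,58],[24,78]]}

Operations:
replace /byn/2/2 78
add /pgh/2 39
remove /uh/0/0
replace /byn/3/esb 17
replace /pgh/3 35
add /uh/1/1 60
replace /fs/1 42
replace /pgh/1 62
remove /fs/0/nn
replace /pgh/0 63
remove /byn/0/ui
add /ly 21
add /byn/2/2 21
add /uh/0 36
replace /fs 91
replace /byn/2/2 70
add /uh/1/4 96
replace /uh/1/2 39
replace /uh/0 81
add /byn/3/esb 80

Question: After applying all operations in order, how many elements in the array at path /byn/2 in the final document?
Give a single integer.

After op 1 (replace /byn/2/2 78): {"byn":[{"d":98,"mpe":34,"rfg":91,"ui":55},[88,95],[12,49,78],{"esb":12,"pff":71,"wzz":25}],"fs":[{"nn":72,"yr":69},[72,8],[12,60,63,11,0]],"pgh":[[66,78,70],[6,71],{"dm":57,"hde":75,"nrt":6}],"uh":[[62,64,9,9,58],[24,78]]}
After op 2 (add /pgh/2 39): {"byn":[{"d":98,"mpe":34,"rfg":91,"ui":55},[88,95],[12,49,78],{"esb":12,"pff":71,"wzz":25}],"fs":[{"nn":72,"yr":69},[72,8],[12,60,63,11,0]],"pgh":[[66,78,70],[6,71],39,{"dm":57,"hde":75,"nrt":6}],"uh":[[62,64,9,9,58],[24,78]]}
After op 3 (remove /uh/0/0): {"byn":[{"d":98,"mpe":34,"rfg":91,"ui":55},[88,95],[12,49,78],{"esb":12,"pff":71,"wzz":25}],"fs":[{"nn":72,"yr":69},[72,8],[12,60,63,11,0]],"pgh":[[66,78,70],[6,71],39,{"dm":57,"hde":75,"nrt":6}],"uh":[[64,9,9,58],[24,78]]}
After op 4 (replace /byn/3/esb 17): {"byn":[{"d":98,"mpe":34,"rfg":91,"ui":55},[88,95],[12,49,78],{"esb":17,"pff":71,"wzz":25}],"fs":[{"nn":72,"yr":69},[72,8],[12,60,63,11,0]],"pgh":[[66,78,70],[6,71],39,{"dm":57,"hde":75,"nrt":6}],"uh":[[64,9,9,58],[24,78]]}
After op 5 (replace /pgh/3 35): {"byn":[{"d":98,"mpe":34,"rfg":91,"ui":55},[88,95],[12,49,78],{"esb":17,"pff":71,"wzz":25}],"fs":[{"nn":72,"yr":69},[72,8],[12,60,63,11,0]],"pgh":[[66,78,70],[6,71],39,35],"uh":[[64,9,9,58],[24,78]]}
After op 6 (add /uh/1/1 60): {"byn":[{"d":98,"mpe":34,"rfg":91,"ui":55},[88,95],[12,49,78],{"esb":17,"pff":71,"wzz":25}],"fs":[{"nn":72,"yr":69},[72,8],[12,60,63,11,0]],"pgh":[[66,78,70],[6,71],39,35],"uh":[[64,9,9,58],[24,60,78]]}
After op 7 (replace /fs/1 42): {"byn":[{"d":98,"mpe":34,"rfg":91,"ui":55},[88,95],[12,49,78],{"esb":17,"pff":71,"wzz":25}],"fs":[{"nn":72,"yr":69},42,[12,60,63,11,0]],"pgh":[[66,78,70],[6,71],39,35],"uh":[[64,9,9,58],[24,60,78]]}
After op 8 (replace /pgh/1 62): {"byn":[{"d":98,"mpe":34,"rfg":91,"ui":55},[88,95],[12,49,78],{"esb":17,"pff":71,"wzz":25}],"fs":[{"nn":72,"yr":69},42,[12,60,63,11,0]],"pgh":[[66,78,70],62,39,35],"uh":[[64,9,9,58],[24,60,78]]}
After op 9 (remove /fs/0/nn): {"byn":[{"d":98,"mpe":34,"rfg":91,"ui":55},[88,95],[12,49,78],{"esb":17,"pff":71,"wzz":25}],"fs":[{"yr":69},42,[12,60,63,11,0]],"pgh":[[66,78,70],62,39,35],"uh":[[64,9,9,58],[24,60,78]]}
After op 10 (replace /pgh/0 63): {"byn":[{"d":98,"mpe":34,"rfg":91,"ui":55},[88,95],[12,49,78],{"esb":17,"pff":71,"wzz":25}],"fs":[{"yr":69},42,[12,60,63,11,0]],"pgh":[63,62,39,35],"uh":[[64,9,9,58],[24,60,78]]}
After op 11 (remove /byn/0/ui): {"byn":[{"d":98,"mpe":34,"rfg":91},[88,95],[12,49,78],{"esb":17,"pff":71,"wzz":25}],"fs":[{"yr":69},42,[12,60,63,11,0]],"pgh":[63,62,39,35],"uh":[[64,9,9,58],[24,60,78]]}
After op 12 (add /ly 21): {"byn":[{"d":98,"mpe":34,"rfg":91},[88,95],[12,49,78],{"esb":17,"pff":71,"wzz":25}],"fs":[{"yr":69},42,[12,60,63,11,0]],"ly":21,"pgh":[63,62,39,35],"uh":[[64,9,9,58],[24,60,78]]}
After op 13 (add /byn/2/2 21): {"byn":[{"d":98,"mpe":34,"rfg":91},[88,95],[12,49,21,78],{"esb":17,"pff":71,"wzz":25}],"fs":[{"yr":69},42,[12,60,63,11,0]],"ly":21,"pgh":[63,62,39,35],"uh":[[64,9,9,58],[24,60,78]]}
After op 14 (add /uh/0 36): {"byn":[{"d":98,"mpe":34,"rfg":91},[88,95],[12,49,21,78],{"esb":17,"pff":71,"wzz":25}],"fs":[{"yr":69},42,[12,60,63,11,0]],"ly":21,"pgh":[63,62,39,35],"uh":[36,[64,9,9,58],[24,60,78]]}
After op 15 (replace /fs 91): {"byn":[{"d":98,"mpe":34,"rfg":91},[88,95],[12,49,21,78],{"esb":17,"pff":71,"wzz":25}],"fs":91,"ly":21,"pgh":[63,62,39,35],"uh":[36,[64,9,9,58],[24,60,78]]}
After op 16 (replace /byn/2/2 70): {"byn":[{"d":98,"mpe":34,"rfg":91},[88,95],[12,49,70,78],{"esb":17,"pff":71,"wzz":25}],"fs":91,"ly":21,"pgh":[63,62,39,35],"uh":[36,[64,9,9,58],[24,60,78]]}
After op 17 (add /uh/1/4 96): {"byn":[{"d":98,"mpe":34,"rfg":91},[88,95],[12,49,70,78],{"esb":17,"pff":71,"wzz":25}],"fs":91,"ly":21,"pgh":[63,62,39,35],"uh":[36,[64,9,9,58,96],[24,60,78]]}
After op 18 (replace /uh/1/2 39): {"byn":[{"d":98,"mpe":34,"rfg":91},[88,95],[12,49,70,78],{"esb":17,"pff":71,"wzz":25}],"fs":91,"ly":21,"pgh":[63,62,39,35],"uh":[36,[64,9,39,58,96],[24,60,78]]}
After op 19 (replace /uh/0 81): {"byn":[{"d":98,"mpe":34,"rfg":91},[88,95],[12,49,70,78],{"esb":17,"pff":71,"wzz":25}],"fs":91,"ly":21,"pgh":[63,62,39,35],"uh":[81,[64,9,39,58,96],[24,60,78]]}
After op 20 (add /byn/3/esb 80): {"byn":[{"d":98,"mpe":34,"rfg":91},[88,95],[12,49,70,78],{"esb":80,"pff":71,"wzz":25}],"fs":91,"ly":21,"pgh":[63,62,39,35],"uh":[81,[64,9,39,58,96],[24,60,78]]}
Size at path /byn/2: 4

Answer: 4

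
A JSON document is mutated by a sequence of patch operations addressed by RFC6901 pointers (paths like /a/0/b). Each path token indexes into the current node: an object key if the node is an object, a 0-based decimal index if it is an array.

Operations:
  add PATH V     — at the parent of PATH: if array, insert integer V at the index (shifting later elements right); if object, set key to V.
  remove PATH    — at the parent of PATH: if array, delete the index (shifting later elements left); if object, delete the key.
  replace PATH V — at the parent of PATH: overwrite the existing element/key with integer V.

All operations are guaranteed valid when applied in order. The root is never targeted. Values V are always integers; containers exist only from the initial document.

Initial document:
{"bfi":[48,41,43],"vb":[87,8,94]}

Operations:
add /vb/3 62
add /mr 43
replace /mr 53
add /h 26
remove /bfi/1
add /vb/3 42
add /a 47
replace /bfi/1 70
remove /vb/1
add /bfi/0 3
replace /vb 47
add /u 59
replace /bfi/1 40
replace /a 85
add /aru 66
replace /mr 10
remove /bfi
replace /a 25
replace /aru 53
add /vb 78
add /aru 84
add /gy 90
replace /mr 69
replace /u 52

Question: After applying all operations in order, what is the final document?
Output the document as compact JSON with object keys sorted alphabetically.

Answer: {"a":25,"aru":84,"gy":90,"h":26,"mr":69,"u":52,"vb":78}

Derivation:
After op 1 (add /vb/3 62): {"bfi":[48,41,43],"vb":[87,8,94,62]}
After op 2 (add /mr 43): {"bfi":[48,41,43],"mr":43,"vb":[87,8,94,62]}
After op 3 (replace /mr 53): {"bfi":[48,41,43],"mr":53,"vb":[87,8,94,62]}
After op 4 (add /h 26): {"bfi":[48,41,43],"h":26,"mr":53,"vb":[87,8,94,62]}
After op 5 (remove /bfi/1): {"bfi":[48,43],"h":26,"mr":53,"vb":[87,8,94,62]}
After op 6 (add /vb/3 42): {"bfi":[48,43],"h":26,"mr":53,"vb":[87,8,94,42,62]}
After op 7 (add /a 47): {"a":47,"bfi":[48,43],"h":26,"mr":53,"vb":[87,8,94,42,62]}
After op 8 (replace /bfi/1 70): {"a":47,"bfi":[48,70],"h":26,"mr":53,"vb":[87,8,94,42,62]}
After op 9 (remove /vb/1): {"a":47,"bfi":[48,70],"h":26,"mr":53,"vb":[87,94,42,62]}
After op 10 (add /bfi/0 3): {"a":47,"bfi":[3,48,70],"h":26,"mr":53,"vb":[87,94,42,62]}
After op 11 (replace /vb 47): {"a":47,"bfi":[3,48,70],"h":26,"mr":53,"vb":47}
After op 12 (add /u 59): {"a":47,"bfi":[3,48,70],"h":26,"mr":53,"u":59,"vb":47}
After op 13 (replace /bfi/1 40): {"a":47,"bfi":[3,40,70],"h":26,"mr":53,"u":59,"vb":47}
After op 14 (replace /a 85): {"a":85,"bfi":[3,40,70],"h":26,"mr":53,"u":59,"vb":47}
After op 15 (add /aru 66): {"a":85,"aru":66,"bfi":[3,40,70],"h":26,"mr":53,"u":59,"vb":47}
After op 16 (replace /mr 10): {"a":85,"aru":66,"bfi":[3,40,70],"h":26,"mr":10,"u":59,"vb":47}
After op 17 (remove /bfi): {"a":85,"aru":66,"h":26,"mr":10,"u":59,"vb":47}
After op 18 (replace /a 25): {"a":25,"aru":66,"h":26,"mr":10,"u":59,"vb":47}
After op 19 (replace /aru 53): {"a":25,"aru":53,"h":26,"mr":10,"u":59,"vb":47}
After op 20 (add /vb 78): {"a":25,"aru":53,"h":26,"mr":10,"u":59,"vb":78}
After op 21 (add /aru 84): {"a":25,"aru":84,"h":26,"mr":10,"u":59,"vb":78}
After op 22 (add /gy 90): {"a":25,"aru":84,"gy":90,"h":26,"mr":10,"u":59,"vb":78}
After op 23 (replace /mr 69): {"a":25,"aru":84,"gy":90,"h":26,"mr":69,"u":59,"vb":78}
After op 24 (replace /u 52): {"a":25,"aru":84,"gy":90,"h":26,"mr":69,"u":52,"vb":78}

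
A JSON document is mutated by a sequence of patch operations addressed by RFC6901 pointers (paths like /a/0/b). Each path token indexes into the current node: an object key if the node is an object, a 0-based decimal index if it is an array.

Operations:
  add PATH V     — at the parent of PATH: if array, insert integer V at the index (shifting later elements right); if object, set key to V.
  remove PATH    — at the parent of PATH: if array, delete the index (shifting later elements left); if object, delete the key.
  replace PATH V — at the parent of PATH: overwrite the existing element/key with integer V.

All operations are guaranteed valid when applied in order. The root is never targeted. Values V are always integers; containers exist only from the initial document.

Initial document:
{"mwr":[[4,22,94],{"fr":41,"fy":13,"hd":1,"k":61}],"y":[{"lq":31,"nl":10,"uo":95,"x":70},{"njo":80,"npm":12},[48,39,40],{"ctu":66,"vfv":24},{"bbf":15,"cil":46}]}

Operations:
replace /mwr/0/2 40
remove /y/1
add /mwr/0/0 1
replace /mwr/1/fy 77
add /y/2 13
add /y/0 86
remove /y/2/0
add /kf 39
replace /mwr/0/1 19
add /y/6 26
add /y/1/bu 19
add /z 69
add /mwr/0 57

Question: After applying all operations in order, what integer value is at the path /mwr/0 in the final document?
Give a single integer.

After op 1 (replace /mwr/0/2 40): {"mwr":[[4,22,40],{"fr":41,"fy":13,"hd":1,"k":61}],"y":[{"lq":31,"nl":10,"uo":95,"x":70},{"njo":80,"npm":12},[48,39,40],{"ctu":66,"vfv":24},{"bbf":15,"cil":46}]}
After op 2 (remove /y/1): {"mwr":[[4,22,40],{"fr":41,"fy":13,"hd":1,"k":61}],"y":[{"lq":31,"nl":10,"uo":95,"x":70},[48,39,40],{"ctu":66,"vfv":24},{"bbf":15,"cil":46}]}
After op 3 (add /mwr/0/0 1): {"mwr":[[1,4,22,40],{"fr":41,"fy":13,"hd":1,"k":61}],"y":[{"lq":31,"nl":10,"uo":95,"x":70},[48,39,40],{"ctu":66,"vfv":24},{"bbf":15,"cil":46}]}
After op 4 (replace /mwr/1/fy 77): {"mwr":[[1,4,22,40],{"fr":41,"fy":77,"hd":1,"k":61}],"y":[{"lq":31,"nl":10,"uo":95,"x":70},[48,39,40],{"ctu":66,"vfv":24},{"bbf":15,"cil":46}]}
After op 5 (add /y/2 13): {"mwr":[[1,4,22,40],{"fr":41,"fy":77,"hd":1,"k":61}],"y":[{"lq":31,"nl":10,"uo":95,"x":70},[48,39,40],13,{"ctu":66,"vfv":24},{"bbf":15,"cil":46}]}
After op 6 (add /y/0 86): {"mwr":[[1,4,22,40],{"fr":41,"fy":77,"hd":1,"k":61}],"y":[86,{"lq":31,"nl":10,"uo":95,"x":70},[48,39,40],13,{"ctu":66,"vfv":24},{"bbf":15,"cil":46}]}
After op 7 (remove /y/2/0): {"mwr":[[1,4,22,40],{"fr":41,"fy":77,"hd":1,"k":61}],"y":[86,{"lq":31,"nl":10,"uo":95,"x":70},[39,40],13,{"ctu":66,"vfv":24},{"bbf":15,"cil":46}]}
After op 8 (add /kf 39): {"kf":39,"mwr":[[1,4,22,40],{"fr":41,"fy":77,"hd":1,"k":61}],"y":[86,{"lq":31,"nl":10,"uo":95,"x":70},[39,40],13,{"ctu":66,"vfv":24},{"bbf":15,"cil":46}]}
After op 9 (replace /mwr/0/1 19): {"kf":39,"mwr":[[1,19,22,40],{"fr":41,"fy":77,"hd":1,"k":61}],"y":[86,{"lq":31,"nl":10,"uo":95,"x":70},[39,40],13,{"ctu":66,"vfv":24},{"bbf":15,"cil":46}]}
After op 10 (add /y/6 26): {"kf":39,"mwr":[[1,19,22,40],{"fr":41,"fy":77,"hd":1,"k":61}],"y":[86,{"lq":31,"nl":10,"uo":95,"x":70},[39,40],13,{"ctu":66,"vfv":24},{"bbf":15,"cil":46},26]}
After op 11 (add /y/1/bu 19): {"kf":39,"mwr":[[1,19,22,40],{"fr":41,"fy":77,"hd":1,"k":61}],"y":[86,{"bu":19,"lq":31,"nl":10,"uo":95,"x":70},[39,40],13,{"ctu":66,"vfv":24},{"bbf":15,"cil":46},26]}
After op 12 (add /z 69): {"kf":39,"mwr":[[1,19,22,40],{"fr":41,"fy":77,"hd":1,"k":61}],"y":[86,{"bu":19,"lq":31,"nl":10,"uo":95,"x":70},[39,40],13,{"ctu":66,"vfv":24},{"bbf":15,"cil":46},26],"z":69}
After op 13 (add /mwr/0 57): {"kf":39,"mwr":[57,[1,19,22,40],{"fr":41,"fy":77,"hd":1,"k":61}],"y":[86,{"bu":19,"lq":31,"nl":10,"uo":95,"x":70},[39,40],13,{"ctu":66,"vfv":24},{"bbf":15,"cil":46},26],"z":69}
Value at /mwr/0: 57

Answer: 57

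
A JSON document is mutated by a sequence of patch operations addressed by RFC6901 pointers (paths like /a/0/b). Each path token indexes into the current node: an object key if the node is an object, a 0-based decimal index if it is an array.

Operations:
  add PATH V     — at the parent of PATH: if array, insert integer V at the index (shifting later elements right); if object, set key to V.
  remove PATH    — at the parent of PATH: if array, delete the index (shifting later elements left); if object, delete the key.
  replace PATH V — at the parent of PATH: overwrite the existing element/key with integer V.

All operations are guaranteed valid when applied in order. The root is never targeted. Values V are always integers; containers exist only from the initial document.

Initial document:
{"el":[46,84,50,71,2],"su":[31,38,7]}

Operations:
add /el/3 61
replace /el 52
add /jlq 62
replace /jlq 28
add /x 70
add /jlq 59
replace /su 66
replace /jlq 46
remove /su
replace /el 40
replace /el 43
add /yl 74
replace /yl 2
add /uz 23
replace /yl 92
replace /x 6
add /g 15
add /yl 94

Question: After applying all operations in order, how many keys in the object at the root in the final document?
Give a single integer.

After op 1 (add /el/3 61): {"el":[46,84,50,61,71,2],"su":[31,38,7]}
After op 2 (replace /el 52): {"el":52,"su":[31,38,7]}
After op 3 (add /jlq 62): {"el":52,"jlq":62,"su":[31,38,7]}
After op 4 (replace /jlq 28): {"el":52,"jlq":28,"su":[31,38,7]}
After op 5 (add /x 70): {"el":52,"jlq":28,"su":[31,38,7],"x":70}
After op 6 (add /jlq 59): {"el":52,"jlq":59,"su":[31,38,7],"x":70}
After op 7 (replace /su 66): {"el":52,"jlq":59,"su":66,"x":70}
After op 8 (replace /jlq 46): {"el":52,"jlq":46,"su":66,"x":70}
After op 9 (remove /su): {"el":52,"jlq":46,"x":70}
After op 10 (replace /el 40): {"el":40,"jlq":46,"x":70}
After op 11 (replace /el 43): {"el":43,"jlq":46,"x":70}
After op 12 (add /yl 74): {"el":43,"jlq":46,"x":70,"yl":74}
After op 13 (replace /yl 2): {"el":43,"jlq":46,"x":70,"yl":2}
After op 14 (add /uz 23): {"el":43,"jlq":46,"uz":23,"x":70,"yl":2}
After op 15 (replace /yl 92): {"el":43,"jlq":46,"uz":23,"x":70,"yl":92}
After op 16 (replace /x 6): {"el":43,"jlq":46,"uz":23,"x":6,"yl":92}
After op 17 (add /g 15): {"el":43,"g":15,"jlq":46,"uz":23,"x":6,"yl":92}
After op 18 (add /yl 94): {"el":43,"g":15,"jlq":46,"uz":23,"x":6,"yl":94}
Size at the root: 6

Answer: 6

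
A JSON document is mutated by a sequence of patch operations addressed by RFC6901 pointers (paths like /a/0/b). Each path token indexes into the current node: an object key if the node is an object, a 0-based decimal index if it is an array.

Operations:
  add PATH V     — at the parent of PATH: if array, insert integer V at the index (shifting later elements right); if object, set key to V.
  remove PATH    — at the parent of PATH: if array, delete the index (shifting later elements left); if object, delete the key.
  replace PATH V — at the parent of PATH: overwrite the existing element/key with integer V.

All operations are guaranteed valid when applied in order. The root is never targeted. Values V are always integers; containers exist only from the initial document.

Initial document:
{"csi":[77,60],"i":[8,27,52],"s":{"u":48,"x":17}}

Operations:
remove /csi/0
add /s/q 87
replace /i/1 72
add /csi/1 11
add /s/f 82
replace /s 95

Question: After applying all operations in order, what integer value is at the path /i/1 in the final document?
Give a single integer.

Answer: 72

Derivation:
After op 1 (remove /csi/0): {"csi":[60],"i":[8,27,52],"s":{"u":48,"x":17}}
After op 2 (add /s/q 87): {"csi":[60],"i":[8,27,52],"s":{"q":87,"u":48,"x":17}}
After op 3 (replace /i/1 72): {"csi":[60],"i":[8,72,52],"s":{"q":87,"u":48,"x":17}}
After op 4 (add /csi/1 11): {"csi":[60,11],"i":[8,72,52],"s":{"q":87,"u":48,"x":17}}
After op 5 (add /s/f 82): {"csi":[60,11],"i":[8,72,52],"s":{"f":82,"q":87,"u":48,"x":17}}
After op 6 (replace /s 95): {"csi":[60,11],"i":[8,72,52],"s":95}
Value at /i/1: 72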